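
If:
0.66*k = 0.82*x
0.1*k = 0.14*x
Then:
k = 0.00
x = 0.00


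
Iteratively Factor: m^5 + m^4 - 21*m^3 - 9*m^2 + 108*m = (m - 3)*(m^4 + 4*m^3 - 9*m^2 - 36*m) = m*(m - 3)*(m^3 + 4*m^2 - 9*m - 36) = m*(m - 3)^2*(m^2 + 7*m + 12) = m*(m - 3)^2*(m + 4)*(m + 3)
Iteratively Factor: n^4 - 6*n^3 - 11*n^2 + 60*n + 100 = (n - 5)*(n^3 - n^2 - 16*n - 20) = (n - 5)*(n + 2)*(n^2 - 3*n - 10) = (n - 5)^2*(n + 2)*(n + 2)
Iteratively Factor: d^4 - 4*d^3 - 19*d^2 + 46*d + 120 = (d - 5)*(d^3 + d^2 - 14*d - 24) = (d - 5)*(d - 4)*(d^2 + 5*d + 6) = (d - 5)*(d - 4)*(d + 2)*(d + 3)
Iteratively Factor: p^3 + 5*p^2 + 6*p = (p + 3)*(p^2 + 2*p) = p*(p + 3)*(p + 2)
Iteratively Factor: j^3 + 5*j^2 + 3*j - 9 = (j + 3)*(j^2 + 2*j - 3) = (j + 3)^2*(j - 1)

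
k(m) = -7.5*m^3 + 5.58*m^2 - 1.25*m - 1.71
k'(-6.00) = -878.21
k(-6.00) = 1826.67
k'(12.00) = -3107.33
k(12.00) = -12173.19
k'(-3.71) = -352.35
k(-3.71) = 462.72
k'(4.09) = -331.99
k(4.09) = -426.61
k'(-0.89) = -29.00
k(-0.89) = 9.11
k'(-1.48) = -67.05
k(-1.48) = 36.68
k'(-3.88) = -383.27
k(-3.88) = 525.23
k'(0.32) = 0.02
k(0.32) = -1.78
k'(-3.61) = -334.76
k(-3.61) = 428.37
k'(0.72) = -4.88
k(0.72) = -2.52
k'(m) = -22.5*m^2 + 11.16*m - 1.25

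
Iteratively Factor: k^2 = (k)*(k)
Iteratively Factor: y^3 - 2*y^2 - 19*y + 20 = (y - 1)*(y^2 - y - 20) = (y - 5)*(y - 1)*(y + 4)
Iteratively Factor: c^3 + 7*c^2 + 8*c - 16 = (c - 1)*(c^2 + 8*c + 16) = (c - 1)*(c + 4)*(c + 4)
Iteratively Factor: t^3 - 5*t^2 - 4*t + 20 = (t - 2)*(t^2 - 3*t - 10) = (t - 5)*(t - 2)*(t + 2)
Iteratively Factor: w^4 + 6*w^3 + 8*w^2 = (w)*(w^3 + 6*w^2 + 8*w) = w*(w + 2)*(w^2 + 4*w) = w^2*(w + 2)*(w + 4)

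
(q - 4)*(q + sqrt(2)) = q^2 - 4*q + sqrt(2)*q - 4*sqrt(2)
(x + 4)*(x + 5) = x^2 + 9*x + 20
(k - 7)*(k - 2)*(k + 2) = k^3 - 7*k^2 - 4*k + 28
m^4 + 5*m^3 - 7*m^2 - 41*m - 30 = (m - 3)*(m + 1)*(m + 2)*(m + 5)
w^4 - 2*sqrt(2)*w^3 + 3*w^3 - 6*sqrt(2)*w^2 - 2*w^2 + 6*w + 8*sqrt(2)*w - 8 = (w - 1)*(w + 4)*(w - sqrt(2))^2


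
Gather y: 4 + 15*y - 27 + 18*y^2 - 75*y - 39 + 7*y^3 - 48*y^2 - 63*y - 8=7*y^3 - 30*y^2 - 123*y - 70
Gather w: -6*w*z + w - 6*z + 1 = w*(1 - 6*z) - 6*z + 1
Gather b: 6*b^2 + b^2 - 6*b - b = 7*b^2 - 7*b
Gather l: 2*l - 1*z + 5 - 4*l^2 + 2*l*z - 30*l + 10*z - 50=-4*l^2 + l*(2*z - 28) + 9*z - 45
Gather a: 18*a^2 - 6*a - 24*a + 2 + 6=18*a^2 - 30*a + 8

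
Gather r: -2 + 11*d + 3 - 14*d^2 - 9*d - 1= -14*d^2 + 2*d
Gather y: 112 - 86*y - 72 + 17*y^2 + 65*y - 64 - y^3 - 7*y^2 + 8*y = -y^3 + 10*y^2 - 13*y - 24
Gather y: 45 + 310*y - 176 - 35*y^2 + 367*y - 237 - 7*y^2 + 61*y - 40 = -42*y^2 + 738*y - 408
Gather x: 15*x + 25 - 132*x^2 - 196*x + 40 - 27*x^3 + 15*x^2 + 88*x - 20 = -27*x^3 - 117*x^2 - 93*x + 45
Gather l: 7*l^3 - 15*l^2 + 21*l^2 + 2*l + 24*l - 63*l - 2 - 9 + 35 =7*l^3 + 6*l^2 - 37*l + 24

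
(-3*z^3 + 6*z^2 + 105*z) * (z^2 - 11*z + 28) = -3*z^5 + 39*z^4 - 45*z^3 - 987*z^2 + 2940*z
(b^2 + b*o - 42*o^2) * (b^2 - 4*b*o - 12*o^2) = b^4 - 3*b^3*o - 58*b^2*o^2 + 156*b*o^3 + 504*o^4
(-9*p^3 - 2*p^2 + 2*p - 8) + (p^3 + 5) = -8*p^3 - 2*p^2 + 2*p - 3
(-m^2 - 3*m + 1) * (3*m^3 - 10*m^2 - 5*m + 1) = -3*m^5 + m^4 + 38*m^3 + 4*m^2 - 8*m + 1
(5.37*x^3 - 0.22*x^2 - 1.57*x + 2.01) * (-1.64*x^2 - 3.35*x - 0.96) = -8.8068*x^5 - 17.6287*x^4 - 1.8434*x^3 + 2.1743*x^2 - 5.2263*x - 1.9296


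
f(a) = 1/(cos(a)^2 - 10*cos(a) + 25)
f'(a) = (2*sin(a)*cos(a) - 10*sin(a))/(cos(a)^2 - 10*cos(a) + 25)^2 = 2*sin(a)/(cos(a) - 5)^3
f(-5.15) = 0.05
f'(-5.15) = -0.02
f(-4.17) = 0.03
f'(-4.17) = -0.01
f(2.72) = 0.03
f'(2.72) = -0.00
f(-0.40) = 0.06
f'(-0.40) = 0.01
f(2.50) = 0.03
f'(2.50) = -0.01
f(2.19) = 0.03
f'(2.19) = -0.01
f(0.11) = 0.06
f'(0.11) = -0.00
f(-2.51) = 0.03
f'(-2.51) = 0.01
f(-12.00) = 0.06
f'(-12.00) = -0.01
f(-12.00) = 0.06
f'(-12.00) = -0.01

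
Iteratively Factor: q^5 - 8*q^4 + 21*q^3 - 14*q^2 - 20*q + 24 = (q - 2)*(q^4 - 6*q^3 + 9*q^2 + 4*q - 12) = (q - 2)^2*(q^3 - 4*q^2 + q + 6) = (q - 2)^3*(q^2 - 2*q - 3) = (q - 2)^3*(q + 1)*(q - 3)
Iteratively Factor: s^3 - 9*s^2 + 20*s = (s - 5)*(s^2 - 4*s) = (s - 5)*(s - 4)*(s)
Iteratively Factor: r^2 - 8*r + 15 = (r - 3)*(r - 5)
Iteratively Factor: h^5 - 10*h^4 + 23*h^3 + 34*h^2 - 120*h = (h - 3)*(h^4 - 7*h^3 + 2*h^2 + 40*h) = (h - 3)*(h + 2)*(h^3 - 9*h^2 + 20*h) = (h - 4)*(h - 3)*(h + 2)*(h^2 - 5*h) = (h - 5)*(h - 4)*(h - 3)*(h + 2)*(h)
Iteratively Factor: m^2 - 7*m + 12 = (m - 3)*(m - 4)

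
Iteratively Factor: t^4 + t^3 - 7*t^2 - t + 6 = (t - 1)*(t^3 + 2*t^2 - 5*t - 6) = (t - 2)*(t - 1)*(t^2 + 4*t + 3) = (t - 2)*(t - 1)*(t + 1)*(t + 3)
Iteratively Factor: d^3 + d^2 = (d)*(d^2 + d) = d*(d + 1)*(d)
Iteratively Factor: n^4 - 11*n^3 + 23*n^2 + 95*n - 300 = (n + 3)*(n^3 - 14*n^2 + 65*n - 100) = (n - 5)*(n + 3)*(n^2 - 9*n + 20) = (n - 5)*(n - 4)*(n + 3)*(n - 5)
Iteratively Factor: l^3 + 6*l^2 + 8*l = (l)*(l^2 + 6*l + 8) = l*(l + 4)*(l + 2)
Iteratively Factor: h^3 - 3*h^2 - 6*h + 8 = (h - 4)*(h^2 + h - 2) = (h - 4)*(h - 1)*(h + 2)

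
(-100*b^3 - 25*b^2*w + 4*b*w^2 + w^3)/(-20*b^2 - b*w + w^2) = 5*b + w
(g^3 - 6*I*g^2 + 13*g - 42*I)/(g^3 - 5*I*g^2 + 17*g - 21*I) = (g - 2*I)/(g - I)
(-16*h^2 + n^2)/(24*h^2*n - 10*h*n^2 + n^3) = (-4*h - n)/(n*(6*h - n))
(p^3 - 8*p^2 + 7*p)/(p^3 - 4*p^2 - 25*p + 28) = p/(p + 4)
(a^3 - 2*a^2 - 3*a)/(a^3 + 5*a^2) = (a^2 - 2*a - 3)/(a*(a + 5))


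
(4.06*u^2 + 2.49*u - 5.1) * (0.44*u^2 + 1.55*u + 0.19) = 1.7864*u^4 + 7.3886*u^3 + 2.3869*u^2 - 7.4319*u - 0.969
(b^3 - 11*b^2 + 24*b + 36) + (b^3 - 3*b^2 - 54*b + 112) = 2*b^3 - 14*b^2 - 30*b + 148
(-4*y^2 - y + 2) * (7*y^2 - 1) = -28*y^4 - 7*y^3 + 18*y^2 + y - 2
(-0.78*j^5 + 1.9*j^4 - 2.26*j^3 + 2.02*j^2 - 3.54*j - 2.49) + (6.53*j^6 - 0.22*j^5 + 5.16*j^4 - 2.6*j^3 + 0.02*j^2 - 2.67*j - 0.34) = 6.53*j^6 - 1.0*j^5 + 7.06*j^4 - 4.86*j^3 + 2.04*j^2 - 6.21*j - 2.83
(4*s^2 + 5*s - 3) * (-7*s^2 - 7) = -28*s^4 - 35*s^3 - 7*s^2 - 35*s + 21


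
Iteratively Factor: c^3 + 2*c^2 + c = (c)*(c^2 + 2*c + 1) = c*(c + 1)*(c + 1)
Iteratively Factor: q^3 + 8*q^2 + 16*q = (q + 4)*(q^2 + 4*q) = q*(q + 4)*(q + 4)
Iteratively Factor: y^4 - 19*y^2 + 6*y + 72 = (y + 2)*(y^3 - 2*y^2 - 15*y + 36) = (y - 3)*(y + 2)*(y^2 + y - 12) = (y - 3)^2*(y + 2)*(y + 4)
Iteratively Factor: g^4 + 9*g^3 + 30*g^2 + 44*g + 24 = (g + 3)*(g^3 + 6*g^2 + 12*g + 8) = (g + 2)*(g + 3)*(g^2 + 4*g + 4) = (g + 2)^2*(g + 3)*(g + 2)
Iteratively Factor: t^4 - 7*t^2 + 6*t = (t)*(t^3 - 7*t + 6) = t*(t - 1)*(t^2 + t - 6) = t*(t - 1)*(t + 3)*(t - 2)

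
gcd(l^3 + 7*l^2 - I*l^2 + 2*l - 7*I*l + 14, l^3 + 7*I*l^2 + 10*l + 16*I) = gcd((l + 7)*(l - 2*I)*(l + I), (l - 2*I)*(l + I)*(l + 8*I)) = l^2 - I*l + 2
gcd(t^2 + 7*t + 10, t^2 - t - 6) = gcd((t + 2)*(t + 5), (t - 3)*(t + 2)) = t + 2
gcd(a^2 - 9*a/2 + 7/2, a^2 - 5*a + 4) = a - 1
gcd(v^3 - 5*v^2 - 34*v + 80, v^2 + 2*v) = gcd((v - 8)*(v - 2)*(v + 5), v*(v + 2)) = 1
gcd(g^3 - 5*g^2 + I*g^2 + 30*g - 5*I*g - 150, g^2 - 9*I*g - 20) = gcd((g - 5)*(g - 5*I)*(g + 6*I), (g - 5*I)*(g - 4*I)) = g - 5*I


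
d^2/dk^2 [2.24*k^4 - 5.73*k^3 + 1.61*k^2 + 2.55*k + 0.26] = 26.88*k^2 - 34.38*k + 3.22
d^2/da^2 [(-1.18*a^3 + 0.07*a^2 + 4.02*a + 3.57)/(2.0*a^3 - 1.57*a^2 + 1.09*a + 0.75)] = (-6.85039999999999*a^6 + 111.9144*a^5 + 115.9476*a^4 - 183.879438*a^3 + 21.840408*a^2 - 44.367246*a + 10.396434)/(8.0*a^9 - 18.84*a^8 + 27.8694*a^7 - 15.405493*a^6 + 1.058823*a^5 + 9.760074*a^4 - 3.030821*a^3 + 0.0238500000000004*a^2 + 1.839375*a + 0.421875)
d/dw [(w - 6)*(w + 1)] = 2*w - 5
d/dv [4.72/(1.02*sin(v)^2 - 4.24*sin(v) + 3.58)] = (20.0128 - 9.6288*sin(v))*cos(v)/(1.02*sin(v)^2 - 4.24*sin(v) + 3.58)^2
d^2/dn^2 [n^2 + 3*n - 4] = 2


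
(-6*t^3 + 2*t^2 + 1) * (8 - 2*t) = 12*t^4 - 52*t^3 + 16*t^2 - 2*t + 8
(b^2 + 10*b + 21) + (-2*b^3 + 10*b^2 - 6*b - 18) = -2*b^3 + 11*b^2 + 4*b + 3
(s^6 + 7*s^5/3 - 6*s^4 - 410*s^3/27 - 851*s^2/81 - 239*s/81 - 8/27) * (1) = s^6 + 7*s^5/3 - 6*s^4 - 410*s^3/27 - 851*s^2/81 - 239*s/81 - 8/27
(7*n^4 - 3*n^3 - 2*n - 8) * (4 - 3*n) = -21*n^5 + 37*n^4 - 12*n^3 + 6*n^2 + 16*n - 32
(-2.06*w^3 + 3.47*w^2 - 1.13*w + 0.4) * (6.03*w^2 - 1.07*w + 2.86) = -12.4218*w^5 + 23.1283*w^4 - 16.4184*w^3 + 13.5453*w^2 - 3.6598*w + 1.144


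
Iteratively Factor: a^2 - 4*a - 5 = (a + 1)*(a - 5)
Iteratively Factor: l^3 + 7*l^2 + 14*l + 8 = (l + 1)*(l^2 + 6*l + 8) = (l + 1)*(l + 4)*(l + 2)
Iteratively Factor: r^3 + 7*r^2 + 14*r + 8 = (r + 1)*(r^2 + 6*r + 8) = (r + 1)*(r + 2)*(r + 4)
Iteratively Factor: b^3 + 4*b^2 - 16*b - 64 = (b + 4)*(b^2 - 16) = (b - 4)*(b + 4)*(b + 4)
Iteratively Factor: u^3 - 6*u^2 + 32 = (u - 4)*(u^2 - 2*u - 8) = (u - 4)^2*(u + 2)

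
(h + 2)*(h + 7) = h^2 + 9*h + 14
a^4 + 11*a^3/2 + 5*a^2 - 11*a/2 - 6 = (a - 1)*(a + 1)*(a + 3/2)*(a + 4)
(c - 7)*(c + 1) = c^2 - 6*c - 7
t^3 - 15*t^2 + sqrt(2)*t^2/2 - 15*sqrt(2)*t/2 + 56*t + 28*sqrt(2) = (t - 8)*(t - 7)*(t + sqrt(2)/2)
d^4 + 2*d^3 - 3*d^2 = d^2*(d - 1)*(d + 3)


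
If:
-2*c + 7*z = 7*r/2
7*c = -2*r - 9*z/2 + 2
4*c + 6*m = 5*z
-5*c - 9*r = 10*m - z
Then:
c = 2128/8663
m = -942/8663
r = -72/8663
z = 572/8663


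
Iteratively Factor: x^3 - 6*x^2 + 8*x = (x)*(x^2 - 6*x + 8) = x*(x - 4)*(x - 2)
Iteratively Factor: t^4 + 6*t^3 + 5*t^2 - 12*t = (t + 4)*(t^3 + 2*t^2 - 3*t) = t*(t + 4)*(t^2 + 2*t - 3) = t*(t + 3)*(t + 4)*(t - 1)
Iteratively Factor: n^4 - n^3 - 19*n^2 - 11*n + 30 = (n - 1)*(n^3 - 19*n - 30) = (n - 1)*(n + 3)*(n^2 - 3*n - 10) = (n - 5)*(n - 1)*(n + 3)*(n + 2)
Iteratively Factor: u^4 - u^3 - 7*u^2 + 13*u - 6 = (u - 1)*(u^3 - 7*u + 6) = (u - 1)*(u + 3)*(u^2 - 3*u + 2) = (u - 2)*(u - 1)*(u + 3)*(u - 1)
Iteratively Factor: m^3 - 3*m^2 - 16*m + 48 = (m - 4)*(m^2 + m - 12) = (m - 4)*(m - 3)*(m + 4)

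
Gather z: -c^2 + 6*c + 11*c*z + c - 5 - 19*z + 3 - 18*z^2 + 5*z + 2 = -c^2 + 7*c - 18*z^2 + z*(11*c - 14)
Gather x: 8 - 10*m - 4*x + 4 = -10*m - 4*x + 12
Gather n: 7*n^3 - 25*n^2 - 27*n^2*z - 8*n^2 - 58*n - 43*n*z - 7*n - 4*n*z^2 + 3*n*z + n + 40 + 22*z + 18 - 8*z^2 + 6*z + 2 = 7*n^3 + n^2*(-27*z - 33) + n*(-4*z^2 - 40*z - 64) - 8*z^2 + 28*z + 60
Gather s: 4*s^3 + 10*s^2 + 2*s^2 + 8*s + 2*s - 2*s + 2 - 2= 4*s^3 + 12*s^2 + 8*s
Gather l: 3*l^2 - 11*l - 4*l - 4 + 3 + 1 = 3*l^2 - 15*l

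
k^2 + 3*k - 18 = (k - 3)*(k + 6)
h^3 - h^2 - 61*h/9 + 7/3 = (h - 3)*(h - 1/3)*(h + 7/3)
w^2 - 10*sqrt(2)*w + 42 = (w - 7*sqrt(2))*(w - 3*sqrt(2))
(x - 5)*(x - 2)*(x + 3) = x^3 - 4*x^2 - 11*x + 30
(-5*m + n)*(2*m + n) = -10*m^2 - 3*m*n + n^2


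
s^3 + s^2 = s^2*(s + 1)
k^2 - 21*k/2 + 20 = (k - 8)*(k - 5/2)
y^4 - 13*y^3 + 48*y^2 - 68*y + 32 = (y - 8)*(y - 2)^2*(y - 1)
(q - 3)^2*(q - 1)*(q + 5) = q^4 - 2*q^3 - 20*q^2 + 66*q - 45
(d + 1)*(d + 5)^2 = d^3 + 11*d^2 + 35*d + 25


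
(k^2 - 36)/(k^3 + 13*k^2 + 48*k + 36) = (k - 6)/(k^2 + 7*k + 6)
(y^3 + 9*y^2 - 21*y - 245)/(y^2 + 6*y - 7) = (y^2 + 2*y - 35)/(y - 1)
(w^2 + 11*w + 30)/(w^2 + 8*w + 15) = (w + 6)/(w + 3)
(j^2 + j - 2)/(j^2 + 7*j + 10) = (j - 1)/(j + 5)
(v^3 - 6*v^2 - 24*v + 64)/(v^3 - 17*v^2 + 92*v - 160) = (v^2 + 2*v - 8)/(v^2 - 9*v + 20)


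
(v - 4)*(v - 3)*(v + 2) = v^3 - 5*v^2 - 2*v + 24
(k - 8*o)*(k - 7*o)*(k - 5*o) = k^3 - 20*k^2*o + 131*k*o^2 - 280*o^3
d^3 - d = d*(d - 1)*(d + 1)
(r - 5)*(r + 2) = r^2 - 3*r - 10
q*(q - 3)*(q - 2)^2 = q^4 - 7*q^3 + 16*q^2 - 12*q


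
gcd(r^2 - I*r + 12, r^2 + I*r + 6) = r + 3*I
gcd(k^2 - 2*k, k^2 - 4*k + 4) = k - 2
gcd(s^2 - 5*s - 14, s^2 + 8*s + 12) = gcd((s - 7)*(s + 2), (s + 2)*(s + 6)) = s + 2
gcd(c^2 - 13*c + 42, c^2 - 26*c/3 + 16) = c - 6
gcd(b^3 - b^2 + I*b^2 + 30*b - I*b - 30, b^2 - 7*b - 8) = 1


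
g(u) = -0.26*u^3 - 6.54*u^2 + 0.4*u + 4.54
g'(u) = -0.78*u^2 - 13.08*u + 0.4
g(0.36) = 3.82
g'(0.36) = -4.41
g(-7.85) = -275.84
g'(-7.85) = 55.01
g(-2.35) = -29.14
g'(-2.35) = 26.83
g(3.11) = -65.29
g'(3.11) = -47.82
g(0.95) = -1.21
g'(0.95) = -12.73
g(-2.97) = -47.53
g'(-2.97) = 32.37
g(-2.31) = -28.08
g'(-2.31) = 26.45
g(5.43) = -227.75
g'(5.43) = -93.62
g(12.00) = -1381.70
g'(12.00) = -268.88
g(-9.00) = -339.26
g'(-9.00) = 54.94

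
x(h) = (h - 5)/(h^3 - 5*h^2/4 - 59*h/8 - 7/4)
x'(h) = (h - 5)*(-3*h^2 + 5*h/2 + 59/8)/(h^3 - 5*h^2/4 - 59*h/8 - 7/4)^2 + 1/(h^3 - 5*h^2/4 - 59*h/8 - 7/4) = 8*(-16*h^3 + 130*h^2 - 100*h - 309)/(64*h^6 - 160*h^5 - 844*h^4 + 956*h^3 + 3761*h^2 + 1652*h + 196)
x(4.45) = -0.02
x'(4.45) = 0.06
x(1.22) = 0.35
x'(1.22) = -0.29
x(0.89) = 0.48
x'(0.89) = -0.52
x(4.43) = -0.02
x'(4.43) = 0.07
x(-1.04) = -1.75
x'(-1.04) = -0.49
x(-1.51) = -2.10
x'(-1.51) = 2.53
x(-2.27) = 2.31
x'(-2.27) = 9.78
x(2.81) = 0.22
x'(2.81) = 0.10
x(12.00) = 0.00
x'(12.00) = 0.00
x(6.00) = 0.01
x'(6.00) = 0.00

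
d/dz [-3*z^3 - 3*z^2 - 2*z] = -9*z^2 - 6*z - 2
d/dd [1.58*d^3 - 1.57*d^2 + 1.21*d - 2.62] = 4.74*d^2 - 3.14*d + 1.21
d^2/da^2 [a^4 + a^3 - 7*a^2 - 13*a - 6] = 12*a^2 + 6*a - 14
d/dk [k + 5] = 1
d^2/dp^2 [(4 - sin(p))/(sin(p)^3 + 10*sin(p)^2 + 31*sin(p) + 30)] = (4*sin(p)^7 - 6*sin(p)^6 - 470*sin(p)^5 - 2560*sin(p)^4 - 3938*sin(p)^3 + 3530*sin(p)^2 + 13140*sin(p) + 7148)/(sin(p)^3 + 10*sin(p)^2 + 31*sin(p) + 30)^3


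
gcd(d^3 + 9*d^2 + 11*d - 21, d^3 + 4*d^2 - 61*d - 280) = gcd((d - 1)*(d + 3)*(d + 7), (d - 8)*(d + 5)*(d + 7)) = d + 7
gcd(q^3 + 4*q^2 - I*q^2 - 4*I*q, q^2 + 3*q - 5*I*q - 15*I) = 1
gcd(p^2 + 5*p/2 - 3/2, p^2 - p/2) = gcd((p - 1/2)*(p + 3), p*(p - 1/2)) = p - 1/2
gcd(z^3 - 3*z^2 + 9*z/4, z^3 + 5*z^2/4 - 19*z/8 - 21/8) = z - 3/2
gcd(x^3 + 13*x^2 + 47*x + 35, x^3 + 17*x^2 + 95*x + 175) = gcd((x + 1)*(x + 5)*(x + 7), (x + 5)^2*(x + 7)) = x^2 + 12*x + 35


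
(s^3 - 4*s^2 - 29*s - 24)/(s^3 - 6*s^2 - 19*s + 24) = (s + 1)/(s - 1)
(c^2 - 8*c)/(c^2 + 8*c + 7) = c*(c - 8)/(c^2 + 8*c + 7)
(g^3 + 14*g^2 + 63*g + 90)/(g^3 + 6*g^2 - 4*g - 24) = (g^2 + 8*g + 15)/(g^2 - 4)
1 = 1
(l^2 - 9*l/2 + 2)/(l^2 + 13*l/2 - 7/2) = (l - 4)/(l + 7)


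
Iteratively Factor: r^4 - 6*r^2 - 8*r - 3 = (r + 1)*(r^3 - r^2 - 5*r - 3) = (r - 3)*(r + 1)*(r^2 + 2*r + 1) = (r - 3)*(r + 1)^2*(r + 1)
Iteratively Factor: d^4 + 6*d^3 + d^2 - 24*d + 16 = (d - 1)*(d^3 + 7*d^2 + 8*d - 16) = (d - 1)^2*(d^2 + 8*d + 16) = (d - 1)^2*(d + 4)*(d + 4)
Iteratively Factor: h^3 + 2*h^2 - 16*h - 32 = (h + 4)*(h^2 - 2*h - 8) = (h + 2)*(h + 4)*(h - 4)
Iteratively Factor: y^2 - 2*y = (y - 2)*(y)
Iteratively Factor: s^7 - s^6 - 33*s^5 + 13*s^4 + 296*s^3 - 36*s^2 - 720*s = (s + 2)*(s^6 - 3*s^5 - 27*s^4 + 67*s^3 + 162*s^2 - 360*s) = (s + 2)*(s + 3)*(s^5 - 6*s^4 - 9*s^3 + 94*s^2 - 120*s) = s*(s + 2)*(s + 3)*(s^4 - 6*s^3 - 9*s^2 + 94*s - 120) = s*(s - 3)*(s + 2)*(s + 3)*(s^3 - 3*s^2 - 18*s + 40) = s*(s - 3)*(s + 2)*(s + 3)*(s + 4)*(s^2 - 7*s + 10) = s*(s - 3)*(s - 2)*(s + 2)*(s + 3)*(s + 4)*(s - 5)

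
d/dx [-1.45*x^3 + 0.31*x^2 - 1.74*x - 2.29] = -4.35*x^2 + 0.62*x - 1.74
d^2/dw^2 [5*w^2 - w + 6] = 10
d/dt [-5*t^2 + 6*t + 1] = 6 - 10*t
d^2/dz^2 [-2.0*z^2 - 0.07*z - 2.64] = -4.00000000000000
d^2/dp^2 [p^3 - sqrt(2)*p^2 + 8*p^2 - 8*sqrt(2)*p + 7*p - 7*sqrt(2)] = 6*p - 2*sqrt(2) + 16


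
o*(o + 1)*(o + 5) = o^3 + 6*o^2 + 5*o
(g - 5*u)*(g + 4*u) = g^2 - g*u - 20*u^2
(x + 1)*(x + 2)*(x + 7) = x^3 + 10*x^2 + 23*x + 14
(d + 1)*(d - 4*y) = d^2 - 4*d*y + d - 4*y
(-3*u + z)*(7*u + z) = -21*u^2 + 4*u*z + z^2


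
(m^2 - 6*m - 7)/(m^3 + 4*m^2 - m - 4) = (m - 7)/(m^2 + 3*m - 4)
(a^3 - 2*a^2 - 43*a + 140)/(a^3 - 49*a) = (a^2 - 9*a + 20)/(a*(a - 7))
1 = 1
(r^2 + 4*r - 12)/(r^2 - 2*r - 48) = (r - 2)/(r - 8)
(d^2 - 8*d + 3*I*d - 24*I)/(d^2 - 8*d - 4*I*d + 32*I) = (d + 3*I)/(d - 4*I)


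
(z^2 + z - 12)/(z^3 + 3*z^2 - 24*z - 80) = (z - 3)/(z^2 - z - 20)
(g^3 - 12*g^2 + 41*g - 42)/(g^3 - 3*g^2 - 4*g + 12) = (g - 7)/(g + 2)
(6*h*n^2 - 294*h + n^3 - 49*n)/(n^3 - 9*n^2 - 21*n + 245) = (6*h*n + 42*h + n^2 + 7*n)/(n^2 - 2*n - 35)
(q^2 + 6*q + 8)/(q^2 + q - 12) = (q + 2)/(q - 3)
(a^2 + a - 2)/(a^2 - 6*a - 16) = (a - 1)/(a - 8)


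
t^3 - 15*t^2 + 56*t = t*(t - 8)*(t - 7)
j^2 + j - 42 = (j - 6)*(j + 7)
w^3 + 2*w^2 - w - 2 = (w - 1)*(w + 1)*(w + 2)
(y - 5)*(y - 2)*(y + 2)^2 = y^4 - 3*y^3 - 14*y^2 + 12*y + 40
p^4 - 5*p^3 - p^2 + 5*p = p*(p - 5)*(p - 1)*(p + 1)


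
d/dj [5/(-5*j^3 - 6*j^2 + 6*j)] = 15*(5*j^2 + 4*j - 2)/(j^2*(5*j^2 + 6*j - 6)^2)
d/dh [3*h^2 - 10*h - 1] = 6*h - 10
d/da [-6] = 0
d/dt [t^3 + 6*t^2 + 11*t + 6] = 3*t^2 + 12*t + 11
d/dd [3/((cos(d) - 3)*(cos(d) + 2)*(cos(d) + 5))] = 3*(-3*sin(d)^2 + 8*cos(d) - 8)*sin(d)/((cos(d) - 3)^2*(cos(d) + 2)^2*(cos(d) + 5)^2)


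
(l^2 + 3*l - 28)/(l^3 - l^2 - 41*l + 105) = (l - 4)/(l^2 - 8*l + 15)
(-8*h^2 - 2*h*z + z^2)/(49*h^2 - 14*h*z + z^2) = (-8*h^2 - 2*h*z + z^2)/(49*h^2 - 14*h*z + z^2)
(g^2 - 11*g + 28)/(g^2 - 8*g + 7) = (g - 4)/(g - 1)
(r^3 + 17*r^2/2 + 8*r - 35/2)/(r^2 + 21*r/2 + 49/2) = (2*r^2 + 3*r - 5)/(2*r + 7)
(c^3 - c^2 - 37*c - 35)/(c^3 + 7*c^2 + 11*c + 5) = (c - 7)/(c + 1)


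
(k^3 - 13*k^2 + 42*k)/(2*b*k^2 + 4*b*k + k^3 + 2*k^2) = (k^2 - 13*k + 42)/(2*b*k + 4*b + k^2 + 2*k)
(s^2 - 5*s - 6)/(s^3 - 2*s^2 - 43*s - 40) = (s - 6)/(s^2 - 3*s - 40)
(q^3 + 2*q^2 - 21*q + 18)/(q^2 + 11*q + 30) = (q^2 - 4*q + 3)/(q + 5)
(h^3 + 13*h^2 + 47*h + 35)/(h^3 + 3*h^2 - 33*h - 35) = (h + 5)/(h - 5)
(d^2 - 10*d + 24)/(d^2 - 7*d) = (d^2 - 10*d + 24)/(d*(d - 7))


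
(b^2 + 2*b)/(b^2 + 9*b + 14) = b/(b + 7)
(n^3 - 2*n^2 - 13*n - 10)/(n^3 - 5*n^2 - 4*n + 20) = (n + 1)/(n - 2)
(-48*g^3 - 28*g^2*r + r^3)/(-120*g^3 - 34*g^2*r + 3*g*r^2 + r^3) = (2*g + r)/(5*g + r)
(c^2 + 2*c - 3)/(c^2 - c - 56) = (-c^2 - 2*c + 3)/(-c^2 + c + 56)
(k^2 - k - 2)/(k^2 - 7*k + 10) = (k + 1)/(k - 5)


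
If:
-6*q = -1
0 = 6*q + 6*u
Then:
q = 1/6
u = -1/6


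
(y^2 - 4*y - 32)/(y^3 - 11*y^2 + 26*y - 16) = (y + 4)/(y^2 - 3*y + 2)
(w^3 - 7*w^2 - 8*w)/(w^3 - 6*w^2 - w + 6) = w*(w - 8)/(w^2 - 7*w + 6)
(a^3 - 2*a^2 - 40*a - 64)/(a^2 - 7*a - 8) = (a^2 + 6*a + 8)/(a + 1)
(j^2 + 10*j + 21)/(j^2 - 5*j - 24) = (j + 7)/(j - 8)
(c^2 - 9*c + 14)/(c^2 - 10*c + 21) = (c - 2)/(c - 3)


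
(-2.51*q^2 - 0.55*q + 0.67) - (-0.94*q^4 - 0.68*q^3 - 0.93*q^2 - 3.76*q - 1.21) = 0.94*q^4 + 0.68*q^3 - 1.58*q^2 + 3.21*q + 1.88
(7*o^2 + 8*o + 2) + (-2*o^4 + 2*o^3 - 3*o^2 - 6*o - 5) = -2*o^4 + 2*o^3 + 4*o^2 + 2*o - 3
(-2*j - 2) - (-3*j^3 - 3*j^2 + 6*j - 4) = 3*j^3 + 3*j^2 - 8*j + 2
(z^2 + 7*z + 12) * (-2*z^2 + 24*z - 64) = -2*z^4 + 10*z^3 + 80*z^2 - 160*z - 768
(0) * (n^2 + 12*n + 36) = 0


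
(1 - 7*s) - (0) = 1 - 7*s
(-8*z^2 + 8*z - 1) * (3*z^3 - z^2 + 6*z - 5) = -24*z^5 + 32*z^4 - 59*z^3 + 89*z^2 - 46*z + 5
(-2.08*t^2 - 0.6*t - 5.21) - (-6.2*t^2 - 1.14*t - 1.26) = 4.12*t^2 + 0.54*t - 3.95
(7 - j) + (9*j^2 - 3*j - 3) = 9*j^2 - 4*j + 4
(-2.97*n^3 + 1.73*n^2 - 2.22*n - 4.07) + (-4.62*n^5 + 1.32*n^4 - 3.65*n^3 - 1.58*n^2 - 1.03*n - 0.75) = -4.62*n^5 + 1.32*n^4 - 6.62*n^3 + 0.15*n^2 - 3.25*n - 4.82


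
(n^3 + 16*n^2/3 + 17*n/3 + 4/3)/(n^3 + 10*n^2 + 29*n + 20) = (n + 1/3)/(n + 5)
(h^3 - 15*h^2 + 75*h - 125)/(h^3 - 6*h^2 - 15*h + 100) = (h - 5)/(h + 4)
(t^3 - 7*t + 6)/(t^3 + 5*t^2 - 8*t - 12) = (t^2 + 2*t - 3)/(t^2 + 7*t + 6)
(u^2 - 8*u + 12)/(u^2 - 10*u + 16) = (u - 6)/(u - 8)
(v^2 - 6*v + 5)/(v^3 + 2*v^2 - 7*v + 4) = (v - 5)/(v^2 + 3*v - 4)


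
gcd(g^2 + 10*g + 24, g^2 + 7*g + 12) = g + 4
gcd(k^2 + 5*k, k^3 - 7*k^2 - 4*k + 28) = 1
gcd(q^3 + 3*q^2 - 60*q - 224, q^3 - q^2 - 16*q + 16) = q + 4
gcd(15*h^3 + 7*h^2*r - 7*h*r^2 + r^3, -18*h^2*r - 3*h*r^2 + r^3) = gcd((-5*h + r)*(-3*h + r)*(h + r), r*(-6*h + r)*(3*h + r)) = 1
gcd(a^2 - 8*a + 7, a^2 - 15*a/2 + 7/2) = a - 7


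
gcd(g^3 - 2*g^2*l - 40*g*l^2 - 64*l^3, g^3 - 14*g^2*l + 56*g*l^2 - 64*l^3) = g - 8*l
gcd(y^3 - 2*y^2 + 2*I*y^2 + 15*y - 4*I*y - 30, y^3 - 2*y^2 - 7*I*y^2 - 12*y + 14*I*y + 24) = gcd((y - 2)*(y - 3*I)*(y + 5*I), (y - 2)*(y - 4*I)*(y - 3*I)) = y^2 + y*(-2 - 3*I) + 6*I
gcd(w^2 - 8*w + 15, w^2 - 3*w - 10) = w - 5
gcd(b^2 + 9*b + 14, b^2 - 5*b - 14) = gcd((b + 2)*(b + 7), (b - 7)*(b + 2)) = b + 2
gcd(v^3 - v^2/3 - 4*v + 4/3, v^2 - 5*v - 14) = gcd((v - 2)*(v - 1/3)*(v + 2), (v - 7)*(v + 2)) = v + 2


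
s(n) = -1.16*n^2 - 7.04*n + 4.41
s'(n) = -2.32*n - 7.04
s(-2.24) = 14.36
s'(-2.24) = -1.84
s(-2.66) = 14.93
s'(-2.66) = -0.87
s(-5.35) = 8.87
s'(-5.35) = 5.37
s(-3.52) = 14.82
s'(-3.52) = 1.13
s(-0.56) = 7.99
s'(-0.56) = -5.74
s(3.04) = -27.71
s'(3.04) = -14.09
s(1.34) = -7.11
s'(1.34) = -10.15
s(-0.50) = 7.64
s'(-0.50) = -5.88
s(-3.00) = 15.09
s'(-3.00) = -0.08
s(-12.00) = -78.15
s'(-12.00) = 20.80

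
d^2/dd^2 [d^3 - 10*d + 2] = 6*d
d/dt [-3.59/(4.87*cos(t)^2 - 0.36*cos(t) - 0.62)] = (1.2924 - 34.9666*cos(t))*sin(t)/(-4.87*cos(t)^2 + 0.36*cos(t) + 0.62)^2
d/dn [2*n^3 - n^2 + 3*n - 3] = 6*n^2 - 2*n + 3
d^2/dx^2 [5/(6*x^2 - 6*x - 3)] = 20*(2*x^2 - 2*x - 2*(2*x - 1)^2 - 1)/(3*(-2*x^2 + 2*x + 1)^3)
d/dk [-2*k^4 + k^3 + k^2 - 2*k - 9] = -8*k^3 + 3*k^2 + 2*k - 2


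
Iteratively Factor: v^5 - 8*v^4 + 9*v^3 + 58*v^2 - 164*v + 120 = (v - 5)*(v^4 - 3*v^3 - 6*v^2 + 28*v - 24) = (v - 5)*(v - 2)*(v^3 - v^2 - 8*v + 12) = (v - 5)*(v - 2)*(v + 3)*(v^2 - 4*v + 4) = (v - 5)*(v - 2)^2*(v + 3)*(v - 2)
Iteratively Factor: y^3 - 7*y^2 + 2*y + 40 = (y - 4)*(y^2 - 3*y - 10) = (y - 4)*(y + 2)*(y - 5)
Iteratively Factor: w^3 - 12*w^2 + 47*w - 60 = (w - 4)*(w^2 - 8*w + 15) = (w - 5)*(w - 4)*(w - 3)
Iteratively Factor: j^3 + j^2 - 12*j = (j - 3)*(j^2 + 4*j) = (j - 3)*(j + 4)*(j)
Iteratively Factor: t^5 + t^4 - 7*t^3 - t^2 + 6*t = (t + 3)*(t^4 - 2*t^3 - t^2 + 2*t) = t*(t + 3)*(t^3 - 2*t^2 - t + 2) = t*(t - 2)*(t + 3)*(t^2 - 1) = t*(t - 2)*(t - 1)*(t + 3)*(t + 1)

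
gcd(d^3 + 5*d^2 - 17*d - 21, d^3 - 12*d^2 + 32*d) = 1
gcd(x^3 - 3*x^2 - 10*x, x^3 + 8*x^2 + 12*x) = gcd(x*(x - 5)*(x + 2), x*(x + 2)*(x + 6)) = x^2 + 2*x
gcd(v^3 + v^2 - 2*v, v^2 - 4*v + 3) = v - 1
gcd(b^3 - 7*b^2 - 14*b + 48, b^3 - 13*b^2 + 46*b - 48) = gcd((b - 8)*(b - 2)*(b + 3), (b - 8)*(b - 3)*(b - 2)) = b^2 - 10*b + 16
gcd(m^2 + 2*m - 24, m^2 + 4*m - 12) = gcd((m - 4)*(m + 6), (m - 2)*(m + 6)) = m + 6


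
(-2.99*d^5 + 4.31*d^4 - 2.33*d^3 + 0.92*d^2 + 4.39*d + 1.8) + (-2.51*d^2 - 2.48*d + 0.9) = -2.99*d^5 + 4.31*d^4 - 2.33*d^3 - 1.59*d^2 + 1.91*d + 2.7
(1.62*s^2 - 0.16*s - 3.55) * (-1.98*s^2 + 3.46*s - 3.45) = -3.2076*s^4 + 5.922*s^3 + 0.886399999999999*s^2 - 11.731*s + 12.2475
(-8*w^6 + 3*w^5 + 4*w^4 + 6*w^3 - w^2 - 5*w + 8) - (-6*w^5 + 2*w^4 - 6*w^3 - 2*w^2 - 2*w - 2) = -8*w^6 + 9*w^5 + 2*w^4 + 12*w^3 + w^2 - 3*w + 10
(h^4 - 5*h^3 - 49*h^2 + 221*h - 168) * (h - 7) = h^5 - 12*h^4 - 14*h^3 + 564*h^2 - 1715*h + 1176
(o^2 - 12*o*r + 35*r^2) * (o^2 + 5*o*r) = o^4 - 7*o^3*r - 25*o^2*r^2 + 175*o*r^3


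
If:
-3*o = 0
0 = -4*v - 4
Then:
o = 0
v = -1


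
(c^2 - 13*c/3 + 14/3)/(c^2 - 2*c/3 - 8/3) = (3*c - 7)/(3*c + 4)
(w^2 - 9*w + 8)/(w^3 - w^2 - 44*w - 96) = (w - 1)/(w^2 + 7*w + 12)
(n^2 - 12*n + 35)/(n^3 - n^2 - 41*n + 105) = (n - 7)/(n^2 + 4*n - 21)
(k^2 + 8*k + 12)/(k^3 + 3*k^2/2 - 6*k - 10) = 2*(k + 6)/(2*k^2 - k - 10)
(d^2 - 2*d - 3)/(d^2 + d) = (d - 3)/d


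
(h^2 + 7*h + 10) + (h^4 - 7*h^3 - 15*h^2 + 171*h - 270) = h^4 - 7*h^3 - 14*h^2 + 178*h - 260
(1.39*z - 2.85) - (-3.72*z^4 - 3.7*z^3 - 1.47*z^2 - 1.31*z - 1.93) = 3.72*z^4 + 3.7*z^3 + 1.47*z^2 + 2.7*z - 0.92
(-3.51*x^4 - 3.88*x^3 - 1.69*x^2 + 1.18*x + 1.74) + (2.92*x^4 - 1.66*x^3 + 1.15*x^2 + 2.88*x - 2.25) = -0.59*x^4 - 5.54*x^3 - 0.54*x^2 + 4.06*x - 0.51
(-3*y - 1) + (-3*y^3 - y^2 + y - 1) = -3*y^3 - y^2 - 2*y - 2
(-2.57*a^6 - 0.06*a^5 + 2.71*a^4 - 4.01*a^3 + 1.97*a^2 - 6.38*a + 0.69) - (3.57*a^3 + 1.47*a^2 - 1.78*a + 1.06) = -2.57*a^6 - 0.06*a^5 + 2.71*a^4 - 7.58*a^3 + 0.5*a^2 - 4.6*a - 0.37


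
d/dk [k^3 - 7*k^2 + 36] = k*(3*k - 14)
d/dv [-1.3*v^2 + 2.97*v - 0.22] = 2.97 - 2.6*v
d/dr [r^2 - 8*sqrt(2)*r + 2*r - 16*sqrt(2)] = 2*r - 8*sqrt(2) + 2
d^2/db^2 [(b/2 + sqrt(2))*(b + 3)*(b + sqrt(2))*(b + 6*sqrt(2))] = 6*b^2 + 9*b + 27*sqrt(2)*b + 27*sqrt(2) + 40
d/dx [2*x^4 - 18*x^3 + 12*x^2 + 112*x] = 8*x^3 - 54*x^2 + 24*x + 112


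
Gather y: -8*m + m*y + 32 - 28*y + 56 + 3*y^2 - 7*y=-8*m + 3*y^2 + y*(m - 35) + 88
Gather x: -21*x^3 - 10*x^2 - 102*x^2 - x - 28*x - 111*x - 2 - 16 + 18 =-21*x^3 - 112*x^2 - 140*x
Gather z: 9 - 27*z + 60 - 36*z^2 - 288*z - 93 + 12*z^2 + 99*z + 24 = -24*z^2 - 216*z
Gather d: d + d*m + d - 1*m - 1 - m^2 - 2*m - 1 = d*(m + 2) - m^2 - 3*m - 2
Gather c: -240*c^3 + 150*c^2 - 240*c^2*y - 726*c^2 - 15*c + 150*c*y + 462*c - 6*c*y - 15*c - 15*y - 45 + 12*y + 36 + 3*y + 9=-240*c^3 + c^2*(-240*y - 576) + c*(144*y + 432)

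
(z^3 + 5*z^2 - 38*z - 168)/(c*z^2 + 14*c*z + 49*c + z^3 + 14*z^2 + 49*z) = (z^2 - 2*z - 24)/(c*z + 7*c + z^2 + 7*z)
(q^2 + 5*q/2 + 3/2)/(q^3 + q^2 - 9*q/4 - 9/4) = 2/(2*q - 3)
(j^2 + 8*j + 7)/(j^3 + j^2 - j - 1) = (j + 7)/(j^2 - 1)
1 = 1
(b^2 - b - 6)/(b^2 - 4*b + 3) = (b + 2)/(b - 1)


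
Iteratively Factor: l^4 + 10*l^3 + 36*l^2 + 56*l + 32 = (l + 4)*(l^3 + 6*l^2 + 12*l + 8) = (l + 2)*(l + 4)*(l^2 + 4*l + 4) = (l + 2)^2*(l + 4)*(l + 2)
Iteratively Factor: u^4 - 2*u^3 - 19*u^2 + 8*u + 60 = (u - 2)*(u^3 - 19*u - 30) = (u - 2)*(u + 2)*(u^2 - 2*u - 15) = (u - 5)*(u - 2)*(u + 2)*(u + 3)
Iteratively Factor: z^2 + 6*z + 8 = (z + 2)*(z + 4)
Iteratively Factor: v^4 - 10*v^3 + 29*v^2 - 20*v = (v - 1)*(v^3 - 9*v^2 + 20*v) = (v - 5)*(v - 1)*(v^2 - 4*v) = v*(v - 5)*(v - 1)*(v - 4)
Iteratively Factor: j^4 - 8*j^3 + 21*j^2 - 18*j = (j - 3)*(j^3 - 5*j^2 + 6*j) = (j - 3)*(j - 2)*(j^2 - 3*j) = (j - 3)^2*(j - 2)*(j)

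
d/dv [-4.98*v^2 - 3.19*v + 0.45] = -9.96*v - 3.19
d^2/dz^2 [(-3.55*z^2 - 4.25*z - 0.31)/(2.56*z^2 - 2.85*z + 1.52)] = (-107.5072*z^3 + 70.692864*z^2 + 112.79616*z - 55.849246)/(16.777216*z^6 - 56.03328*z^5 + 92.265216*z^4 - 89.688645*z^3 + 54.782472*z^2 - 19.75392*z + 3.511808)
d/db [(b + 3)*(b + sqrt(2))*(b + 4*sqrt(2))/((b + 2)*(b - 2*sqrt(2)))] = (b^4 - 4*sqrt(2)*b^3 + 4*b^3 - 23*sqrt(2)*b^2 - 22*b^2 - 128*b - 24*sqrt(2)*b - 168 + 16*sqrt(2))/(b^4 - 4*sqrt(2)*b^3 + 4*b^3 - 16*sqrt(2)*b^2 + 12*b^2 - 16*sqrt(2)*b + 32*b + 32)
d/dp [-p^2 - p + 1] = -2*p - 1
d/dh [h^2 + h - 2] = 2*h + 1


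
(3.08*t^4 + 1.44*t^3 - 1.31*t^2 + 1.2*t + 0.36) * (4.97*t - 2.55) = 15.3076*t^5 - 0.6972*t^4 - 10.1827*t^3 + 9.3045*t^2 - 1.2708*t - 0.918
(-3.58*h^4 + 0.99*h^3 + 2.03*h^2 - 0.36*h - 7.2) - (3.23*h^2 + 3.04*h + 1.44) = -3.58*h^4 + 0.99*h^3 - 1.2*h^2 - 3.4*h - 8.64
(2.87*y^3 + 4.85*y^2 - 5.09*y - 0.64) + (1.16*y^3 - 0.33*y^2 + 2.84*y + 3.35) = 4.03*y^3 + 4.52*y^2 - 2.25*y + 2.71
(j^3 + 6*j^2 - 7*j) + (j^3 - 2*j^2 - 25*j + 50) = 2*j^3 + 4*j^2 - 32*j + 50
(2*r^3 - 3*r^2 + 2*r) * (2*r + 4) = 4*r^4 + 2*r^3 - 8*r^2 + 8*r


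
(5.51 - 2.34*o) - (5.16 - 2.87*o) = 0.53*o + 0.35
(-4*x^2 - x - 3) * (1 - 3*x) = 12*x^3 - x^2 + 8*x - 3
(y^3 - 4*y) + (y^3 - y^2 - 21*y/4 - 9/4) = 2*y^3 - y^2 - 37*y/4 - 9/4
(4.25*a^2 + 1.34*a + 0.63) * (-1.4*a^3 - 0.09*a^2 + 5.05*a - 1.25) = -5.95*a^5 - 2.2585*a^4 + 20.4599*a^3 + 1.3978*a^2 + 1.5065*a - 0.7875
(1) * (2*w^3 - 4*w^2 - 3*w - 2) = 2*w^3 - 4*w^2 - 3*w - 2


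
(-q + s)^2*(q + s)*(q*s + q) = q^4*s + q^4 - q^3*s^2 - q^3*s - q^2*s^3 - q^2*s^2 + q*s^4 + q*s^3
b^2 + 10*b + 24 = (b + 4)*(b + 6)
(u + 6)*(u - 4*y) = u^2 - 4*u*y + 6*u - 24*y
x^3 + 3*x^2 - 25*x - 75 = (x - 5)*(x + 3)*(x + 5)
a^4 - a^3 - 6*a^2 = a^2*(a - 3)*(a + 2)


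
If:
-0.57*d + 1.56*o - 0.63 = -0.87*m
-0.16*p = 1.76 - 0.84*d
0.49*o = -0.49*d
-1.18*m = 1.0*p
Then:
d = 1.25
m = 3.78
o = -1.25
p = -4.46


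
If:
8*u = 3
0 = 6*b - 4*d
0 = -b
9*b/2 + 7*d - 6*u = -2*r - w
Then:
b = 0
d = 0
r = 9/8 - w/2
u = 3/8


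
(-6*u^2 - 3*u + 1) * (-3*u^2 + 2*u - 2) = 18*u^4 - 3*u^3 + 3*u^2 + 8*u - 2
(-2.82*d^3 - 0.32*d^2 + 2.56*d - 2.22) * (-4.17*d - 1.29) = 11.7594*d^4 + 4.9722*d^3 - 10.2624*d^2 + 5.955*d + 2.8638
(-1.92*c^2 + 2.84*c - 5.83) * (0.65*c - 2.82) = -1.248*c^3 + 7.2604*c^2 - 11.7983*c + 16.4406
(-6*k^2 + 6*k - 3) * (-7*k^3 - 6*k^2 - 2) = 42*k^5 - 6*k^4 - 15*k^3 + 30*k^2 - 12*k + 6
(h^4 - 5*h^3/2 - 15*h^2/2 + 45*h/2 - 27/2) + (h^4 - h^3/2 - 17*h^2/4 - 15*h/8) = 2*h^4 - 3*h^3 - 47*h^2/4 + 165*h/8 - 27/2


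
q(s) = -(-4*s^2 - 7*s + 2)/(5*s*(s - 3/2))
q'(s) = -(-8*s - 7)/(5*s*(s - 3/2)) + (-4*s^2 - 7*s + 2)/(5*s*(s - 3/2)^2) + (-4*s^2 - 7*s + 2)/(5*s^2*(s - 3/2))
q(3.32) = 2.16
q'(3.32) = -0.73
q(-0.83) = -0.52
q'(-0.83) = -0.82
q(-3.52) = 0.26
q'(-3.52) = -0.11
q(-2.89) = 0.18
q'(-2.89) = -0.15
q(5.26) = 1.47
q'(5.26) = -0.17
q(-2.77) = 0.16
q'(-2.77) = -0.16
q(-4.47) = 0.35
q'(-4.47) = -0.08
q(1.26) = -8.71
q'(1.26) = -40.68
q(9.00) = 1.14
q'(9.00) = -0.04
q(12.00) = 1.04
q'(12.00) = -0.02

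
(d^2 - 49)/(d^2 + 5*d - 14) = (d - 7)/(d - 2)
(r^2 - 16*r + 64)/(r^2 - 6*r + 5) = (r^2 - 16*r + 64)/(r^2 - 6*r + 5)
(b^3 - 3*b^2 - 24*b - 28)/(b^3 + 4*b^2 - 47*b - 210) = (b^2 + 4*b + 4)/(b^2 + 11*b + 30)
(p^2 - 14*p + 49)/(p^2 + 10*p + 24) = (p^2 - 14*p + 49)/(p^2 + 10*p + 24)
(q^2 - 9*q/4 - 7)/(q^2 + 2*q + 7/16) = 4*(q - 4)/(4*q + 1)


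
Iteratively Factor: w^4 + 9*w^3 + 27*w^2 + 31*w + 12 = (w + 1)*(w^3 + 8*w^2 + 19*w + 12) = (w + 1)*(w + 3)*(w^2 + 5*w + 4) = (w + 1)^2*(w + 3)*(w + 4)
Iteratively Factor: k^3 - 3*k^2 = (k - 3)*(k^2) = k*(k - 3)*(k)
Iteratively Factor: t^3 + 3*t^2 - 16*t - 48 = (t + 4)*(t^2 - t - 12) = (t + 3)*(t + 4)*(t - 4)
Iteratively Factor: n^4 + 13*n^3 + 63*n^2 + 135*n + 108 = (n + 3)*(n^3 + 10*n^2 + 33*n + 36) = (n + 3)^2*(n^2 + 7*n + 12) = (n + 3)^3*(n + 4)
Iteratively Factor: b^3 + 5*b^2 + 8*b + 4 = (b + 2)*(b^2 + 3*b + 2) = (b + 1)*(b + 2)*(b + 2)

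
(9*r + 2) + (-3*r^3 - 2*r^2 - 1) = -3*r^3 - 2*r^2 + 9*r + 1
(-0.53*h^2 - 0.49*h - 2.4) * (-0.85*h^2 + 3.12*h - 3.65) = 0.4505*h^4 - 1.2371*h^3 + 2.4457*h^2 - 5.6995*h + 8.76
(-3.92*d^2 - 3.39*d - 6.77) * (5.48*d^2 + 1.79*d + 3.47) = -21.4816*d^4 - 25.594*d^3 - 56.7701*d^2 - 23.8816*d - 23.4919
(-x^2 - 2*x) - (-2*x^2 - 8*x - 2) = x^2 + 6*x + 2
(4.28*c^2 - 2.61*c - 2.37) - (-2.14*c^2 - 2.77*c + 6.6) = 6.42*c^2 + 0.16*c - 8.97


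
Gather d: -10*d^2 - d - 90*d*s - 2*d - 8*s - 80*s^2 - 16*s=-10*d^2 + d*(-90*s - 3) - 80*s^2 - 24*s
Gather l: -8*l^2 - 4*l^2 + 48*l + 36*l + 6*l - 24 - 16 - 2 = -12*l^2 + 90*l - 42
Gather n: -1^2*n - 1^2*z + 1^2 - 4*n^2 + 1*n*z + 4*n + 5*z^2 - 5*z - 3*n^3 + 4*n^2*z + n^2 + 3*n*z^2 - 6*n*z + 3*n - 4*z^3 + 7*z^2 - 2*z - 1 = -3*n^3 + n^2*(4*z - 3) + n*(3*z^2 - 5*z + 6) - 4*z^3 + 12*z^2 - 8*z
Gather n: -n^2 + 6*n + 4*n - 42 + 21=-n^2 + 10*n - 21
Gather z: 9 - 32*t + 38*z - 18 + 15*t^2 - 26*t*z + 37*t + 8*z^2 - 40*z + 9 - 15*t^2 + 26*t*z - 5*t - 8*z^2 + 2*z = 0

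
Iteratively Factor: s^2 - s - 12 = (s - 4)*(s + 3)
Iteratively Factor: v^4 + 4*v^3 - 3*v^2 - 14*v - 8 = (v - 2)*(v^3 + 6*v^2 + 9*v + 4) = (v - 2)*(v + 1)*(v^2 + 5*v + 4) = (v - 2)*(v + 1)*(v + 4)*(v + 1)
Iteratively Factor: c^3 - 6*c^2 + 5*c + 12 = (c - 4)*(c^2 - 2*c - 3) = (c - 4)*(c + 1)*(c - 3)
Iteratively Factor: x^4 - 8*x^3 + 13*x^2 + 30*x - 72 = (x - 3)*(x^3 - 5*x^2 - 2*x + 24) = (x - 3)^2*(x^2 - 2*x - 8) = (x - 3)^2*(x + 2)*(x - 4)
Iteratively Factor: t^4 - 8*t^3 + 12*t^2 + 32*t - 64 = (t - 4)*(t^3 - 4*t^2 - 4*t + 16) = (t - 4)*(t + 2)*(t^2 - 6*t + 8) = (t - 4)^2*(t + 2)*(t - 2)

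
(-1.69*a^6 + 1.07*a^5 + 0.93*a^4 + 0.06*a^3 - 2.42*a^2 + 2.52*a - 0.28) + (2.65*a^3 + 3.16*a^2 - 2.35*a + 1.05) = -1.69*a^6 + 1.07*a^5 + 0.93*a^4 + 2.71*a^3 + 0.74*a^2 + 0.17*a + 0.77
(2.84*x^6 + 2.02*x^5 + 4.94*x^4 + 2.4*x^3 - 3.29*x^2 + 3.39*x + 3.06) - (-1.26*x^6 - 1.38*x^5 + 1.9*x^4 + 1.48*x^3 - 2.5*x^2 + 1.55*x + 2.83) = 4.1*x^6 + 3.4*x^5 + 3.04*x^4 + 0.92*x^3 - 0.79*x^2 + 1.84*x + 0.23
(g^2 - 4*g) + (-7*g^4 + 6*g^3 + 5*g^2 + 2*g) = -7*g^4 + 6*g^3 + 6*g^2 - 2*g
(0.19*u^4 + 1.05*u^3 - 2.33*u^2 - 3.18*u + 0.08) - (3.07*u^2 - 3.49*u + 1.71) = 0.19*u^4 + 1.05*u^3 - 5.4*u^2 + 0.31*u - 1.63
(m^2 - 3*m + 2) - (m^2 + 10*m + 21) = -13*m - 19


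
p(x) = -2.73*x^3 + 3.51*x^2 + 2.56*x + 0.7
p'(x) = -8.19*x^2 + 7.02*x + 2.56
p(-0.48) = 0.58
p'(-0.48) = -2.70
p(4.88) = -220.48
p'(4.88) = -158.22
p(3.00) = -33.74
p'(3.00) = -50.09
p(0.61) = 2.95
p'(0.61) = 3.79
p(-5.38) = 513.64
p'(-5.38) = -272.26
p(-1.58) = 16.19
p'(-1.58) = -28.98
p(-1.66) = 18.61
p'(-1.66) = -31.66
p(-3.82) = 194.32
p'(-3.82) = -143.77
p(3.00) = -33.74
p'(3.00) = -50.09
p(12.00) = -4180.58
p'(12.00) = -1092.56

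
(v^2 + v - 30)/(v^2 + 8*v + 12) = (v - 5)/(v + 2)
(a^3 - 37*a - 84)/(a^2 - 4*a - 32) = (a^2 - 4*a - 21)/(a - 8)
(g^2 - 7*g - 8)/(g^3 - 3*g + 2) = (g^2 - 7*g - 8)/(g^3 - 3*g + 2)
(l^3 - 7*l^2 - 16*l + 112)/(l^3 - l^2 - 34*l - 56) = (l - 4)/(l + 2)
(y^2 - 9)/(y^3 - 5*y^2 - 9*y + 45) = 1/(y - 5)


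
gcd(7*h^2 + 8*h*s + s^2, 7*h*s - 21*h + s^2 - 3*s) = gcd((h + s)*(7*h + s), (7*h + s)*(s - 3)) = 7*h + s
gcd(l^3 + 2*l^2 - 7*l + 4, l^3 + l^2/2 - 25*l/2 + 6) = l + 4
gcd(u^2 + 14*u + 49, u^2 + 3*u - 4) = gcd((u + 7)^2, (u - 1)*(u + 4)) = 1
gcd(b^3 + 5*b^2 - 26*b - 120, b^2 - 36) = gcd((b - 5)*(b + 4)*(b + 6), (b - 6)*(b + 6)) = b + 6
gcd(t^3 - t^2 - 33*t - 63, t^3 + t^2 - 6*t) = t + 3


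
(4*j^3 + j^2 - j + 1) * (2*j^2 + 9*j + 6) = 8*j^5 + 38*j^4 + 31*j^3 - j^2 + 3*j + 6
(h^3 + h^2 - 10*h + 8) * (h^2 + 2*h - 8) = h^5 + 3*h^4 - 16*h^3 - 20*h^2 + 96*h - 64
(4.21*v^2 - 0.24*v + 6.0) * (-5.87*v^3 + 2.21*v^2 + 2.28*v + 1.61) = -24.7127*v^5 + 10.7129*v^4 - 26.1516*v^3 + 19.4909*v^2 + 13.2936*v + 9.66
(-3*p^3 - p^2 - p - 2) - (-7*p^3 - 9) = 4*p^3 - p^2 - p + 7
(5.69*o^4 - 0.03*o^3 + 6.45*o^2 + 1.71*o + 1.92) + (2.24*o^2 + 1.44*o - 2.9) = 5.69*o^4 - 0.03*o^3 + 8.69*o^2 + 3.15*o - 0.98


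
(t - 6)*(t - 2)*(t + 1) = t^3 - 7*t^2 + 4*t + 12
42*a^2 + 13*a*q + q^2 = (6*a + q)*(7*a + q)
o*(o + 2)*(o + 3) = o^3 + 5*o^2 + 6*o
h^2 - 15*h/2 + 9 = (h - 6)*(h - 3/2)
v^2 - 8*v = v*(v - 8)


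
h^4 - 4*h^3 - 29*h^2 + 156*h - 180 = (h - 5)*(h - 3)*(h - 2)*(h + 6)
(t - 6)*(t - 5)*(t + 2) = t^3 - 9*t^2 + 8*t + 60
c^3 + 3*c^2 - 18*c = c*(c - 3)*(c + 6)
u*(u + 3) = u^2 + 3*u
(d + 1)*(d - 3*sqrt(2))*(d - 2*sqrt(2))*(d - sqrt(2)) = d^4 - 6*sqrt(2)*d^3 + d^3 - 6*sqrt(2)*d^2 + 22*d^2 - 12*sqrt(2)*d + 22*d - 12*sqrt(2)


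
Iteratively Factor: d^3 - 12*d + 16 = (d - 2)*(d^2 + 2*d - 8) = (d - 2)^2*(d + 4)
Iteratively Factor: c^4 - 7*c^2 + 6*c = (c - 2)*(c^3 + 2*c^2 - 3*c) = (c - 2)*(c - 1)*(c^2 + 3*c) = c*(c - 2)*(c - 1)*(c + 3)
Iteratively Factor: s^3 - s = (s + 1)*(s^2 - s) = (s - 1)*(s + 1)*(s)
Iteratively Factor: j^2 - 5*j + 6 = (j - 3)*(j - 2)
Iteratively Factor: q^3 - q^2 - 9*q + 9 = (q - 1)*(q^2 - 9) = (q - 3)*(q - 1)*(q + 3)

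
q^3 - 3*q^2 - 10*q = q*(q - 5)*(q + 2)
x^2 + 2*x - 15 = (x - 3)*(x + 5)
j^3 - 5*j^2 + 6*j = j*(j - 3)*(j - 2)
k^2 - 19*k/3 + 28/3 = (k - 4)*(k - 7/3)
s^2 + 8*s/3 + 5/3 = (s + 1)*(s + 5/3)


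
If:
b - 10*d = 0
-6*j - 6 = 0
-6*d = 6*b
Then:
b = 0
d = 0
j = -1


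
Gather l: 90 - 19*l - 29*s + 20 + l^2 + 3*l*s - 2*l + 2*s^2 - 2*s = l^2 + l*(3*s - 21) + 2*s^2 - 31*s + 110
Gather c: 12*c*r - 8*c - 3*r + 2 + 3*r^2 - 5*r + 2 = c*(12*r - 8) + 3*r^2 - 8*r + 4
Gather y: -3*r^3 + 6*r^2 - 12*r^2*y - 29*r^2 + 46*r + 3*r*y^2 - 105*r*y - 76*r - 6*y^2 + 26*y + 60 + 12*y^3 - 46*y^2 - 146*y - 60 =-3*r^3 - 23*r^2 - 30*r + 12*y^3 + y^2*(3*r - 52) + y*(-12*r^2 - 105*r - 120)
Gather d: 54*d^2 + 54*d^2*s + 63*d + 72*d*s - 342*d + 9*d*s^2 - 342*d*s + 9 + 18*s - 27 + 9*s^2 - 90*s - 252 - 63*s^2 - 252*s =d^2*(54*s + 54) + d*(9*s^2 - 270*s - 279) - 54*s^2 - 324*s - 270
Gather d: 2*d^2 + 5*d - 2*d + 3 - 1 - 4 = 2*d^2 + 3*d - 2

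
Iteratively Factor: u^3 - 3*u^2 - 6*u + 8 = (u - 4)*(u^2 + u - 2) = (u - 4)*(u + 2)*(u - 1)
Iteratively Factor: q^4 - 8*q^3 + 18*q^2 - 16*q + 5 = (q - 5)*(q^3 - 3*q^2 + 3*q - 1) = (q - 5)*(q - 1)*(q^2 - 2*q + 1) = (q - 5)*(q - 1)^2*(q - 1)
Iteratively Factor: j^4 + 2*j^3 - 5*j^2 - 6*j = (j - 2)*(j^3 + 4*j^2 + 3*j) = j*(j - 2)*(j^2 + 4*j + 3) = j*(j - 2)*(j + 1)*(j + 3)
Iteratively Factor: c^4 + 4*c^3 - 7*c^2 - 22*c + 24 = (c - 2)*(c^3 + 6*c^2 + 5*c - 12) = (c - 2)*(c + 3)*(c^2 + 3*c - 4) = (c - 2)*(c - 1)*(c + 3)*(c + 4)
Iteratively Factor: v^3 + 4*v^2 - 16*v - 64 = (v + 4)*(v^2 - 16) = (v - 4)*(v + 4)*(v + 4)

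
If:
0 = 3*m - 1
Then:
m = 1/3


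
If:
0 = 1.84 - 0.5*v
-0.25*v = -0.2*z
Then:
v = 3.68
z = 4.60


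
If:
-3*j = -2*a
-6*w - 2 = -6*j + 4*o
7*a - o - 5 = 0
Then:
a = 3/4 - w/4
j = 1/2 - w/6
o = 1/4 - 7*w/4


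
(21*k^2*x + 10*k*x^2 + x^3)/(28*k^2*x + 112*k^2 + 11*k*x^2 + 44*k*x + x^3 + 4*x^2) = x*(3*k + x)/(4*k*x + 16*k + x^2 + 4*x)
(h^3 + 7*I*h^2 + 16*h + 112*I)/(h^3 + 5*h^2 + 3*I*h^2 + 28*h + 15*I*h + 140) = (h + 4*I)/(h + 5)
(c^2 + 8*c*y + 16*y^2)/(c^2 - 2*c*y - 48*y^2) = (-c^2 - 8*c*y - 16*y^2)/(-c^2 + 2*c*y + 48*y^2)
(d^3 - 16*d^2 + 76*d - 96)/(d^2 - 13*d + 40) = (d^2 - 8*d + 12)/(d - 5)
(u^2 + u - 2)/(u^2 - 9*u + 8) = (u + 2)/(u - 8)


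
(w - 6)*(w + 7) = w^2 + w - 42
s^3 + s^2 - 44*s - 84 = (s - 7)*(s + 2)*(s + 6)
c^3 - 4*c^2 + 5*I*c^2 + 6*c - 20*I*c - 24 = (c - 4)*(c - I)*(c + 6*I)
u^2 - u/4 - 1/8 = (u - 1/2)*(u + 1/4)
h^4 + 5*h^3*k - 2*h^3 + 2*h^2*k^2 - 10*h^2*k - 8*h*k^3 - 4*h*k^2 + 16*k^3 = (h - 2)*(h - k)*(h + 2*k)*(h + 4*k)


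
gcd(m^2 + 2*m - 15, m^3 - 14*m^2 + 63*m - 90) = m - 3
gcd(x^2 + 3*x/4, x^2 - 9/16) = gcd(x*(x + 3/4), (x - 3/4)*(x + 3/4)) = x + 3/4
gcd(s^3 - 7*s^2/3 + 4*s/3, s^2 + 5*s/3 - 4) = s - 4/3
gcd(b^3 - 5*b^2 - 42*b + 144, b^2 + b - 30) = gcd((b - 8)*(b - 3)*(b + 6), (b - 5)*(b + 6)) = b + 6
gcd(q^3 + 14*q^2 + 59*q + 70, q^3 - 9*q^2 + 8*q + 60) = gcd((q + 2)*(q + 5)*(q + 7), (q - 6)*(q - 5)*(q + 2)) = q + 2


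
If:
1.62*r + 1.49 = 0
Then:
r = -0.92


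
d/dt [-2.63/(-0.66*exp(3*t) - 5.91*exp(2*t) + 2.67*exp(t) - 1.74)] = (-5.2074*exp(2*t) - 31.0866*exp(t) + 7.0221)*exp(t)/(0.66*exp(3*t) + 5.91*exp(2*t) - 2.67*exp(t) + 1.74)^2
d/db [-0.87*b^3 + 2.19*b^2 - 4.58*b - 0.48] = -2.61*b^2 + 4.38*b - 4.58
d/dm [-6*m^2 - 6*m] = -12*m - 6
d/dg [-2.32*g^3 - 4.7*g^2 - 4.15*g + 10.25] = -6.96*g^2 - 9.4*g - 4.15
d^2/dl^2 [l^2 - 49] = 2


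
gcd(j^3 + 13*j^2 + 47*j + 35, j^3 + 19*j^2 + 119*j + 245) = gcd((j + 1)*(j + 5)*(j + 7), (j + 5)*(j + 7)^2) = j^2 + 12*j + 35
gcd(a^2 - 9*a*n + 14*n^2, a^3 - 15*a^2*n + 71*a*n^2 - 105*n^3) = a - 7*n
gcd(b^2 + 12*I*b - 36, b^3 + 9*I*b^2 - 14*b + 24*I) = b + 6*I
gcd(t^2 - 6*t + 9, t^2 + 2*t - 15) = t - 3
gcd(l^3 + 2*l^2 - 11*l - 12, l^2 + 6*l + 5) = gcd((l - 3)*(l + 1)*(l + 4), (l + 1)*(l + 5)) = l + 1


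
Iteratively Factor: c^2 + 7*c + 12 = (c + 4)*(c + 3)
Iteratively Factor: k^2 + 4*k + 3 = (k + 3)*(k + 1)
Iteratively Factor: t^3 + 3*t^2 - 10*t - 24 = (t - 3)*(t^2 + 6*t + 8) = (t - 3)*(t + 4)*(t + 2)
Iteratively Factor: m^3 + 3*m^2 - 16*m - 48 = (m - 4)*(m^2 + 7*m + 12) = (m - 4)*(m + 3)*(m + 4)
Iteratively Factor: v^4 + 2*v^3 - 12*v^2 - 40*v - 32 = (v + 2)*(v^3 - 12*v - 16) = (v + 2)^2*(v^2 - 2*v - 8) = (v - 4)*(v + 2)^2*(v + 2)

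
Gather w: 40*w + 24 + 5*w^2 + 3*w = 5*w^2 + 43*w + 24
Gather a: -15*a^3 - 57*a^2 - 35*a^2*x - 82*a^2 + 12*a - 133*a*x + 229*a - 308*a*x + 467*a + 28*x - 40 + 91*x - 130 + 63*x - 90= -15*a^3 + a^2*(-35*x - 139) + a*(708 - 441*x) + 182*x - 260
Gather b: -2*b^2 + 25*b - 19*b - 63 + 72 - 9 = -2*b^2 + 6*b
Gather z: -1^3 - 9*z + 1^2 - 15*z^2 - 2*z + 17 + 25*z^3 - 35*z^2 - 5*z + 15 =25*z^3 - 50*z^2 - 16*z + 32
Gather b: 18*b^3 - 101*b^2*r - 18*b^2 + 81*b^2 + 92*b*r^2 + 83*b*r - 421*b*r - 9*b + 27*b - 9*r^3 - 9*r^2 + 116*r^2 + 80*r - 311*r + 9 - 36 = 18*b^3 + b^2*(63 - 101*r) + b*(92*r^2 - 338*r + 18) - 9*r^3 + 107*r^2 - 231*r - 27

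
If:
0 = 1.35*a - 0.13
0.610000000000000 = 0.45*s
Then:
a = 0.10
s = 1.36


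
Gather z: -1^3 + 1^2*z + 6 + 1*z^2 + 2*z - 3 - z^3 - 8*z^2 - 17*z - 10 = -z^3 - 7*z^2 - 14*z - 8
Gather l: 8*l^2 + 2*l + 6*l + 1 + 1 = 8*l^2 + 8*l + 2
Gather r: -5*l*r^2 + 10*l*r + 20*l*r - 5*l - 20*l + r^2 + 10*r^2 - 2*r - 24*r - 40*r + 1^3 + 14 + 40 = -25*l + r^2*(11 - 5*l) + r*(30*l - 66) + 55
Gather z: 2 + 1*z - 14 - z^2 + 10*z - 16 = -z^2 + 11*z - 28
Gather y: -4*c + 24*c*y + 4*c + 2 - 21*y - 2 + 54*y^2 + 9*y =54*y^2 + y*(24*c - 12)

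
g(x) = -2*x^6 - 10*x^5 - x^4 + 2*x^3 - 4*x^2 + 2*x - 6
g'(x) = -12*x^5 - 50*x^4 - 4*x^3 + 6*x^2 - 8*x + 2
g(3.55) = -9760.01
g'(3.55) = -14836.75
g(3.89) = -16007.25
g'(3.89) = -22311.61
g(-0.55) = -8.29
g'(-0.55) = 4.91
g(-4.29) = 1478.54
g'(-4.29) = 963.85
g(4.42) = -32067.08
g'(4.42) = -39588.92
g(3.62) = -10845.20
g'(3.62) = -16184.10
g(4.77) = -48640.23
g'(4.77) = -55851.32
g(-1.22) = 0.19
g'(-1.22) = -50.38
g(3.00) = -3951.00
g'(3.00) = -7042.00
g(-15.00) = -15245811.00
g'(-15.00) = 6596222.00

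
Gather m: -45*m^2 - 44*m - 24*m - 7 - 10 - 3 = -45*m^2 - 68*m - 20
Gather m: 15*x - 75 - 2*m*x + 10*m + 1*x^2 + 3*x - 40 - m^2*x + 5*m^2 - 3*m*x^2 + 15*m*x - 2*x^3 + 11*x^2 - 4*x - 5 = m^2*(5 - x) + m*(-3*x^2 + 13*x + 10) - 2*x^3 + 12*x^2 + 14*x - 120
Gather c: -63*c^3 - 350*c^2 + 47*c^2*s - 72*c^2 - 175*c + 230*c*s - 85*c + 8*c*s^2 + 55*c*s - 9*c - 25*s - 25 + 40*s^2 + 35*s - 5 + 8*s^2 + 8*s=-63*c^3 + c^2*(47*s - 422) + c*(8*s^2 + 285*s - 269) + 48*s^2 + 18*s - 30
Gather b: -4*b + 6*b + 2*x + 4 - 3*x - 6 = 2*b - x - 2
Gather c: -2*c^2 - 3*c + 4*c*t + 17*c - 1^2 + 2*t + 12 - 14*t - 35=-2*c^2 + c*(4*t + 14) - 12*t - 24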